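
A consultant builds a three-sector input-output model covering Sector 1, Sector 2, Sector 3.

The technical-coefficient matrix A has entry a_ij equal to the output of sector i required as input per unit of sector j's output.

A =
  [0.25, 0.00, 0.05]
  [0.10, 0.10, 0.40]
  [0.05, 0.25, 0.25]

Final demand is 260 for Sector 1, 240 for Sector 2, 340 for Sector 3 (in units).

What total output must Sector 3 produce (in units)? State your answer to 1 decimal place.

x_3 = 684.3

I − A =
  [   0.75     0.00    -0.05]
  [  -0.10     0.90    -0.40]
  [  -0.05    -0.25     0.75]
Cofactors of I−A, C_ij = (−1)^(i+j)·(minor ij) (rows/columns in the sector order above):
  C_11 = (0.90)(0.75) − (-0.40)(-0.25) = 0.5750
  C_12 = −[(-0.10)(0.75) − (-0.40)(-0.05)] = 0.0950
  C_13 = (-0.10)(-0.25) − (0.90)(-0.05) = 0.0700
  C_21 = −[(0.00)(0.75) − (-0.05)(-0.25)] = 0.0125
  C_22 = (0.75)(0.75) − (-0.05)(-0.05) = 0.5600
  C_23 = −[(0.75)(-0.25) − (0.00)(-0.05)] = 0.1875
  C_31 = (0.00)(-0.40) − (-0.05)(0.90) = 0.0450
  C_32 = −[(0.75)(-0.40) − (-0.05)(-0.10)] = 0.3050
  C_33 = (0.75)(0.90) − (0.00)(-0.10) = 0.6750
det(I−A) = Σ_j (I−A)_1j·C_1j = (0.75)(0.5750) + (0.00)(0.0950) + (-0.05)(0.0700) = 0.42775
adj(I−A) = Cᵀ =
  [ 0.5750   0.0125   0.0450]
  [ 0.0950   0.5600   0.3050]
  [ 0.0700   0.1875   0.6750]
(I − A)⁻¹ = adj(I−A) / det(I−A) ≈
  [   1.3442     0.0292     0.1052]
  [   0.2221     1.3092     0.7130]
  [   0.1636     0.4383     1.5780]
x = (I − A)⁻¹ d = adj(I−A)·d / det(I−A), with det(I−A) = 0.42775:
  x_1 = (0.5750·260 + 0.0125·240 + 0.0450·340) / 0.42775 = 167.80 / 0.42775 ≈ 392.3
  x_2 = (0.0950·260 + 0.5600·240 + 0.3050·340) / 0.42775 = 262.80 / 0.42775 ≈ 614.4
  x_3 = (0.0700·260 + 0.1875·240 + 0.6750·340) / 0.42775 = 292.70 / 0.42775 ≈ 684.3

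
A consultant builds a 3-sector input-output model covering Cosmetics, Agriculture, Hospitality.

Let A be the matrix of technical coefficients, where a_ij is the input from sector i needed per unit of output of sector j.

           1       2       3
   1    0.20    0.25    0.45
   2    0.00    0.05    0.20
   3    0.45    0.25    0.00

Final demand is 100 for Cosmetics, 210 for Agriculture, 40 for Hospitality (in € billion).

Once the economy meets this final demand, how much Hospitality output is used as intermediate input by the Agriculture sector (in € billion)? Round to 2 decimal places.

z_32 = 69.72

I − A =
  [   0.80    -0.25    -0.45]
  [   0.00     0.95    -0.20]
  [  -0.45    -0.25     1.00]
Cofactors of I−A, C_ij = (−1)^(i+j)·(minor ij) (rows/columns in the sector order above):
  C_11 = (0.95)(1.00) − (-0.20)(-0.25) = 0.9000
  C_12 = −[(0.00)(1.00) − (-0.20)(-0.45)] = 0.0900
  C_13 = (0.00)(-0.25) − (0.95)(-0.45) = 0.4275
  C_21 = −[(-0.25)(1.00) − (-0.45)(-0.25)] = 0.3625
  C_22 = (0.80)(1.00) − (-0.45)(-0.45) = 0.5975
  C_23 = −[(0.80)(-0.25) − (-0.25)(-0.45)] = 0.3125
  C_31 = (-0.25)(-0.20) − (-0.45)(0.95) = 0.4775
  C_32 = −[(0.80)(-0.20) − (-0.45)(0.00)] = 0.1600
  C_33 = (0.80)(0.95) − (-0.25)(0.00) = 0.7600
det(I−A) = Σ_j (I−A)_1j·C_1j = (0.80)(0.9000) + (-0.25)(0.0900) + (-0.45)(0.4275) = 0.505125
adj(I−A) = Cᵀ =
  [ 0.9000   0.3625   0.4775]
  [ 0.0900   0.5975   0.1600]
  [ 0.4275   0.3125   0.7600]
(I − A)⁻¹ = adj(I−A) / det(I−A) ≈
  [   1.7817     0.7176     0.9453]
  [   0.1782     1.1829     0.3168]
  [   0.8463     0.6187     1.5046]
First solve x = (I − A)⁻¹ d = adj(I−A)·d / det(I−A); in particular x_2 = (0.0900·100 + 0.5975·210 + 0.1600·40) / 0.505125 = 140.875 / 0.505125 ≈ 278.8914.
Intermediate flow from 3 to 2: z_32 = a_32 · x_2 = 0.25 × 140.875 / 0.505125 = 35.21875 / 0.505125 ≈ 69.72.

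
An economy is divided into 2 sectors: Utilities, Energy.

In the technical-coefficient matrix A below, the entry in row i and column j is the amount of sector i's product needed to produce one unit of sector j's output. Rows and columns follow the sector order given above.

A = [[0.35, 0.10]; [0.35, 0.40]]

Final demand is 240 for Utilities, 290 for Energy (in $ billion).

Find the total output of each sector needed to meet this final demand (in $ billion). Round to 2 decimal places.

x_U = 487.32, x_E = 767.61

I − A =
  [   0.65    -0.10]
  [  -0.35     0.60]
det(I−A) = (0.65)(0.60) − (-0.10)(-0.35) = 0.3550
adj(I−A) = [[0.60, 0.10], [0.35, 0.65]]
(I − A)⁻¹ = adj(I−A) / det(I−A) ≈
  [   1.6901     0.2817]
  [   0.9859     1.8310]
x = (I − A)⁻¹ d = adj(I−A)·d / det(I−A), with det(I−A) = 0.3550:
  x_U = (0.60·240 + 0.10·290) / 0.3550 = 173.00 / 0.3550 ≈ 487.32
  x_E = (0.35·240 + 0.65·290) / 0.3550 = 272.50 / 0.3550 ≈ 767.61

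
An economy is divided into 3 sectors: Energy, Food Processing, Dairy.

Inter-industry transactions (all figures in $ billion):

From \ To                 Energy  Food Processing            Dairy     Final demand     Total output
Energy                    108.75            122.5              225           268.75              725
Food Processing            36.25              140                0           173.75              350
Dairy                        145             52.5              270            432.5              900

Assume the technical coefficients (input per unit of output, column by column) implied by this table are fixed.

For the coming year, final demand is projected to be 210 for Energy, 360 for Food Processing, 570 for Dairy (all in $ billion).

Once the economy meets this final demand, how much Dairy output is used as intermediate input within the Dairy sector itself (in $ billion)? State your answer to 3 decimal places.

z_DD = 363.020

Technical coefficients a_ij = z_ij / X_j:
  a_EE = 108.75/725 = 0.15, a_FE = 36.25/725 = 0.05, a_DE = 145/725 = 0.20
  a_EF = 122.5/350 = 0.35, a_FF = 140/350 = 0.40, a_DF = 52.5/350 = 0.15
  a_ED = 225/900 = 0.25, a_FD = 0/900 = 0.00, a_DD = 270/900 = 0.30
I − A =
  [   0.85    -0.35    -0.25]
  [  -0.05     0.60     0.00]
  [  -0.20    -0.15     0.70]
Cofactors of I−A, C_ij = (−1)^(i+j)·(minor ij) (rows/columns in the sector order above):
  C_11 = (0.60)(0.70) − (0.00)(-0.15) = 0.4200
  C_12 = −[(-0.05)(0.70) − (0.00)(-0.20)] = 0.0350
  C_13 = (-0.05)(-0.15) − (0.60)(-0.20) = 0.1275
  C_21 = −[(-0.35)(0.70) − (-0.25)(-0.15)] = 0.2825
  C_22 = (0.85)(0.70) − (-0.25)(-0.20) = 0.5450
  C_23 = −[(0.85)(-0.15) − (-0.35)(-0.20)] = 0.1975
  C_31 = (-0.35)(0.00) − (-0.25)(0.60) = 0.1500
  C_32 = −[(0.85)(0.00) − (-0.25)(-0.05)] = 0.0125
  C_33 = (0.85)(0.60) − (-0.35)(-0.05) = 0.4925
det(I−A) = Σ_j (I−A)_1j·C_1j = (0.85)(0.4200) + (-0.35)(0.0350) + (-0.25)(0.1275) = 0.312875
adj(I−A) = Cᵀ =
  [ 0.4200   0.2825   0.1500]
  [ 0.0350   0.5450   0.0125]
  [ 0.1275   0.1975   0.4925]
(I − A)⁻¹ = adj(I−A) / det(I−A) ≈
  [   1.3424     0.9029     0.4794]
  [   0.1119     1.7419     0.0400]
  [   0.4075     0.6312     1.5741]
First solve x = (I − A)⁻¹ d = adj(I−A)·d / det(I−A); in particular x_D = (0.1275·210 + 0.1975·360 + 0.4925·570) / 0.312875 = 378.60 / 0.312875 ≈ 1210.06792.
Intermediate flow from D to D: z_DD = a_DD · x_D = 0.30 × 378.60 / 0.312875 = 113.58 / 0.312875 ≈ 363.020.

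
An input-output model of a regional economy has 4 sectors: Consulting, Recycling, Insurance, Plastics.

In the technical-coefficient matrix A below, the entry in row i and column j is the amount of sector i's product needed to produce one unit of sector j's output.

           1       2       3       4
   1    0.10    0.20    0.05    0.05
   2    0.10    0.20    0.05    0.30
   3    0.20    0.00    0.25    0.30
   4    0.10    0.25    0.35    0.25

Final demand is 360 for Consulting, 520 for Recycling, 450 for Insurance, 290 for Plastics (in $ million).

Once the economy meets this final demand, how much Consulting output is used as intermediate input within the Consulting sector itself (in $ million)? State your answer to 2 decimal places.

I − A =
  [   0.90    -0.20    -0.05    -0.05]
  [  -0.10     0.80    -0.05    -0.30]
  [  -0.20     0.00     0.75    -0.30]
  [  -0.10    -0.25    -0.35     0.75]
Compute the cofactors C_ij = (−1)^(i+j)·(3×3 minor ij) of I−A; the adjugate is their transpose:
adj(I−A) = Cᵀ =
  [ 0.306000   0.104625   0.069375   0.090000]
  [ 0.098250   0.395500   0.135000   0.218750]
  [ 0.136500   0.106000   0.446250   0.230000]
  [ 0.137250   0.195250   0.262500   0.515000]
det(I−A) = Σ_j (I−A)_1j·C_1j = (0.90)(0.306000) + (-0.20)(0.098250) + (-0.05)(0.136500) + (-0.05)(0.137250) = 0.2420625
(I − A)⁻¹ = adj(I−A) / det(I−A) ≈
  [   1.2641     0.4322     0.2866     0.3718]
  [   0.4059     1.6339     0.5577     0.9037]
  [   0.5639     0.4379     1.8435     0.9502]
  [   0.5670     0.8066     1.0844     2.1275]
First solve x = (I − A)⁻¹ d = adj(I−A)·d / det(I−A); in particular x_1 = (0.306000·360 + 0.104625·520 + 0.069375·450 + 0.090000·290) / 0.2420625 = 221.88375 / 0.2420625 ≈ 916.6383.
Intermediate flow from 1 to 1: z_11 = a_11 · x_1 = 0.10 × 221.88375 / 0.2420625 = 22.188375 / 0.2420625 ≈ 91.66.

z_11 = 91.66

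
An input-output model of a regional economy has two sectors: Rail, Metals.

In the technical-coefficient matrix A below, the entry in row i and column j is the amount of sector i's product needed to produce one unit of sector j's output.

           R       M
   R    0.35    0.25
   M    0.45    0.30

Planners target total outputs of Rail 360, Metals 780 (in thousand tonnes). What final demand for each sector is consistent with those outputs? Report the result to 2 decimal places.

d_R = 39.00, d_M = 384.00

I − A =
  [   0.65    -0.25]
  [  -0.45     0.70]
d = (I − A) x:
  d_R = (+0.65)·360 + (-0.25)·780 = 39.00
  d_M = (-0.45)·360 + (+0.70)·780 = 384.00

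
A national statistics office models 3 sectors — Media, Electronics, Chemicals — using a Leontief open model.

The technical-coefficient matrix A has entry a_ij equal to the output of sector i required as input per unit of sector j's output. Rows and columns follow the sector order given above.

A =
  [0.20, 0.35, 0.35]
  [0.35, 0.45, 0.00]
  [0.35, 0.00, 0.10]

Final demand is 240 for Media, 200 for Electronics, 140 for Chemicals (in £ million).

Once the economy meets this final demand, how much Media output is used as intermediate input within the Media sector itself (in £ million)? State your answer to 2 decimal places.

I − A =
  [   0.80    -0.35    -0.35]
  [  -0.35     0.55     0.00]
  [  -0.35     0.00     0.90]
Cofactors of I−A, C_ij = (−1)^(i+j)·(minor ij) (rows/columns in the sector order above):
  C_11 = (0.55)(0.90) − (0.00)(0.00) = 0.4950
  C_12 = −[(-0.35)(0.90) − (0.00)(-0.35)] = 0.3150
  C_13 = (-0.35)(0.00) − (0.55)(-0.35) = 0.1925
  C_21 = −[(-0.35)(0.90) − (-0.35)(0.00)] = 0.3150
  C_22 = (0.80)(0.90) − (-0.35)(-0.35) = 0.5975
  C_23 = −[(0.80)(0.00) − (-0.35)(-0.35)] = 0.1225
  C_31 = (-0.35)(0.00) − (-0.35)(0.55) = 0.1925
  C_32 = −[(0.80)(0.00) − (-0.35)(-0.35)] = 0.1225
  C_33 = (0.80)(0.55) − (-0.35)(-0.35) = 0.3175
det(I−A) = Σ_j (I−A)_1j·C_1j = (0.80)(0.4950) + (-0.35)(0.3150) + (-0.35)(0.1925) = 0.218375
adj(I−A) = Cᵀ =
  [ 0.4950   0.3150   0.1925]
  [ 0.3150   0.5975   0.1225]
  [ 0.1925   0.1225   0.3175]
(I − A)⁻¹ = adj(I−A) / det(I−A) ≈
  [   2.2667     1.4425     0.8815]
  [   1.4425     2.7361     0.5610]
  [   0.8815     0.5610     1.4539]
First solve x = (I − A)⁻¹ d = adj(I−A)·d / det(I−A); in particular x_1 = (0.4950·240 + 0.3150·200 + 0.1925·140) / 0.218375 = 208.75 / 0.218375 ≈ 955.9244.
Intermediate flow from 1 to 1: z_11 = a_11 · x_1 = 0.20 × 208.75 / 0.218375 = 41.75 / 0.218375 ≈ 191.18.

z_11 = 191.18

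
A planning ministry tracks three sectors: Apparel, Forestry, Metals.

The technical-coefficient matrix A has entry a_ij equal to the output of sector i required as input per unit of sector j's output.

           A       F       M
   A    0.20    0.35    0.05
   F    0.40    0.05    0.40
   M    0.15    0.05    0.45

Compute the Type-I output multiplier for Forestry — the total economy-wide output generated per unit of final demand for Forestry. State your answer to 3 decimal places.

I − A =
  [   0.80    -0.35    -0.05]
  [  -0.40     0.95    -0.40]
  [  -0.15    -0.05     0.55]
Cofactors of I−A, C_ij = (−1)^(i+j)·(minor ij) (rows/columns in the sector order above):
  C_11 = (0.95)(0.55) − (-0.40)(-0.05) = 0.5025
  C_12 = −[(-0.40)(0.55) − (-0.40)(-0.15)] = 0.2800
  C_13 = (-0.40)(-0.05) − (0.95)(-0.15) = 0.1625
  C_21 = −[(-0.35)(0.55) − (-0.05)(-0.05)] = 0.1950
  C_22 = (0.80)(0.55) − (-0.05)(-0.15) = 0.4325
  C_23 = −[(0.80)(-0.05) − (-0.35)(-0.15)] = 0.0925
  C_31 = (-0.35)(-0.40) − (-0.05)(0.95) = 0.1875
  C_32 = −[(0.80)(-0.40) − (-0.05)(-0.40)] = 0.3400
  C_33 = (0.80)(0.95) − (-0.35)(-0.40) = 0.6200
det(I−A) = Σ_j (I−A)_1j·C_1j = (0.80)(0.5025) + (-0.35)(0.2800) + (-0.05)(0.1625) = 0.295875
adj(I−A) = Cᵀ =
  [ 0.5025   0.1950   0.1875]
  [ 0.2800   0.4325   0.3400]
  [ 0.1625   0.0925   0.6200]
(I − A)⁻¹ = adj(I−A) / det(I−A) ≈
  [   1.6984     0.6591     0.6337]
  [   0.9463     1.4618     1.1491]
  [   0.5492     0.3126     2.0955]
The output multiplier for sector j is the column-j sum of the Leontief inverse (I − A)⁻¹ = adj(I−A) / det(I−A).
Column F of adj(I−A): (0.1950, 0.4325, 0.0925); det(I−A) = 0.295875.
m_F = (0.1950 + 0.4325 + 0.0925) / 0.295875 = 0.72 / 0.295875 ≈ 2.433.

m_F = 2.433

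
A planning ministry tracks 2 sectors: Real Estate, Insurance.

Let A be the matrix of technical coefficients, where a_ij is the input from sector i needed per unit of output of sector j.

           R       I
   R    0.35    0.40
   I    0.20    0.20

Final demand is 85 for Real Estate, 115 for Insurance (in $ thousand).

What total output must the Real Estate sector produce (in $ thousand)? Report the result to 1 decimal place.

I − A =
  [   0.65    -0.40]
  [  -0.20     0.80]
det(I−A) = (0.65)(0.80) − (-0.40)(-0.20) = 0.4400
adj(I−A) = [[0.80, 0.40], [0.20, 0.65]]
(I − A)⁻¹ = adj(I−A) / det(I−A) ≈
  [   1.8182     0.9091]
  [   0.4545     1.4773]
x = (I − A)⁻¹ d = adj(I−A)·d / det(I−A), with det(I−A) = 0.4400:
  x_R = (0.80·85 + 0.40·115) / 0.4400 = 114.00 / 0.4400 ≈ 259.1
  x_I = (0.20·85 + 0.65·115) / 0.4400 = 91.75 / 0.4400 ≈ 208.5

x_R = 259.1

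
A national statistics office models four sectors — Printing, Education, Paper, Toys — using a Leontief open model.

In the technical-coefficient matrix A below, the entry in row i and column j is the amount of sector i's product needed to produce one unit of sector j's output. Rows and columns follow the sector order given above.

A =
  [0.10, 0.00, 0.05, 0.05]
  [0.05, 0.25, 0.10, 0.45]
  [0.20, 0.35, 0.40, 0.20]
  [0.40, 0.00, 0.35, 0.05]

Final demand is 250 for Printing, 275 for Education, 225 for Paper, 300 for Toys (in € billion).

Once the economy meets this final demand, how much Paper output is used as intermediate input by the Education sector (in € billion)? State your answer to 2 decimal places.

I − A =
  [   0.90     0.00    -0.05    -0.05]
  [  -0.05     0.75    -0.10    -0.45]
  [  -0.20    -0.35     0.60    -0.20]
  [  -0.40     0.00    -0.35     0.95]
Compute the cofactors C_ij = (−1)^(i+j)·(3×3 minor ij) of I−A; the adjugate is their transpose:
adj(I−A) = Cᵀ =
  [ 0.286625   0.022750   0.048750   0.036125]
  [ 0.191500   0.421000   0.237500   0.259500]
  [ 0.282125   0.292250   0.626250   0.285125]
  [ 0.224625   0.117250   0.251250   0.365125]
det(I−A) = Σ_j (I−A)_1j·C_1j = (0.90)(0.286625) + (0.00)(0.191500) + (-0.05)(0.282125) + (-0.05)(0.224625) = 0.232625
(I − A)⁻¹ = adj(I−A) / det(I−A) ≈
  [   1.2321     0.0978     0.2096     0.1553]
  [   0.8232     1.8098     1.0210     1.1155]
  [   1.2128     1.2563     2.6921     1.2257]
  [   0.9656     0.5040     1.0801     1.5696]
First solve x = (I − A)⁻¹ d = adj(I−A)·d / det(I−A); in particular x_2 = (0.191500·250 + 0.421000·275 + 0.237500·225 + 0.259500·300) / 0.232625 = 294.9375 / 0.232625 ≈ 1267.8667.
Intermediate flow from 3 to 2: z_32 = a_32 · x_2 = 0.35 × 294.9375 / 0.232625 = 103.228125 / 0.232625 ≈ 443.75.

z_32 = 443.75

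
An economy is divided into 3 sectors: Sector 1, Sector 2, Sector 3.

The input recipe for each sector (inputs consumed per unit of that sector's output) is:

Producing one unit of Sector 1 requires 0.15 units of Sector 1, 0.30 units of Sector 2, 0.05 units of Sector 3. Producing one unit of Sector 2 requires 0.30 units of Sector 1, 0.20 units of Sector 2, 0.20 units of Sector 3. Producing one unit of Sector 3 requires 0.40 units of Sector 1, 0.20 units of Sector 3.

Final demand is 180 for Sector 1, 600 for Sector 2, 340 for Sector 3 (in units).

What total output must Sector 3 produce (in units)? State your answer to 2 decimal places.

x_3 = 762.96

I − A =
  [   0.85    -0.30    -0.40]
  [  -0.30     0.80     0.00]
  [  -0.05    -0.20     0.80]
Cofactors of I−A, C_ij = (−1)^(i+j)·(minor ij) (rows/columns in the sector order above):
  C_11 = (0.80)(0.80) − (0.00)(-0.20) = 0.6400
  C_12 = −[(-0.30)(0.80) − (0.00)(-0.05)] = 0.2400
  C_13 = (-0.30)(-0.20) − (0.80)(-0.05) = 0.1000
  C_21 = −[(-0.30)(0.80) − (-0.40)(-0.20)] = 0.3200
  C_22 = (0.85)(0.80) − (-0.40)(-0.05) = 0.6600
  C_23 = −[(0.85)(-0.20) − (-0.30)(-0.05)] = 0.1850
  C_31 = (-0.30)(0.00) − (-0.40)(0.80) = 0.3200
  C_32 = −[(0.85)(0.00) − (-0.40)(-0.30)] = 0.1200
  C_33 = (0.85)(0.80) − (-0.30)(-0.30) = 0.5900
det(I−A) = Σ_j (I−A)_1j·C_1j = (0.85)(0.6400) + (-0.30)(0.2400) + (-0.40)(0.1000) = 0.4320
adj(I−A) = Cᵀ =
  [ 0.6400   0.3200   0.3200]
  [ 0.2400   0.6600   0.1200]
  [ 0.1000   0.1850   0.5900]
(I − A)⁻¹ = adj(I−A) / det(I−A) ≈
  [   1.4815     0.7407     0.7407]
  [   0.5556     1.5278     0.2778]
  [   0.2315     0.4282     1.3657]
x = (I − A)⁻¹ d = adj(I−A)·d / det(I−A), with det(I−A) = 0.4320:
  x_1 = (0.6400·180 + 0.3200·600 + 0.3200·340) / 0.4320 = 416.00 / 0.4320 ≈ 962.96
  x_2 = (0.2400·180 + 0.6600·600 + 0.1200·340) / 0.4320 = 480.00 / 0.4320 ≈ 1111.11
  x_3 = (0.1000·180 + 0.1850·600 + 0.5900·340) / 0.4320 = 329.60 / 0.4320 ≈ 762.96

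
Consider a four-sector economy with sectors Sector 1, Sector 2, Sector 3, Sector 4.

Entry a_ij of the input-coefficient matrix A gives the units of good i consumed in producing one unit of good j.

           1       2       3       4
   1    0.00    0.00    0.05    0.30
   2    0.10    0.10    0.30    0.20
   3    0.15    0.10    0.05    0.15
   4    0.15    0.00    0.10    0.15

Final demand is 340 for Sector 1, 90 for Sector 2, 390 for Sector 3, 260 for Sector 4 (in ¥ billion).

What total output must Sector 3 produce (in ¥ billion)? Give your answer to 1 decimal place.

I − A =
  [   1.00     0.00    -0.05    -0.30]
  [  -0.10     0.90    -0.30    -0.20]
  [  -0.15    -0.10     0.95    -0.15]
  [  -0.15     0.00    -0.10     0.85]
Compute the cofactors C_ij = (−1)^(i+j)·(3×3 minor ij) of I−A; the adjugate is their transpose:
adj(I−A) = Cᵀ =
  [ 0.68575   0.00725   0.06525   0.25525]
  [ 0.15575   0.73775   0.27025   0.27625]
  [ 0.14650   0.08050   0.72450   0.19850]
  [ 0.13825   0.01075   0.09675   0.81775]
det(I−A) = Σ_j (I−A)_1j·C_1j = (1.00)(0.68575) + (0.00)(0.15575) + (-0.05)(0.14650) + (-0.30)(0.13825) = 0.63695
(I − A)⁻¹ = adj(I−A) / det(I−A) ≈
  [   1.0766     0.0114     0.1024     0.4007]
  [   0.2445     1.1583     0.4243     0.4337]
  [   0.2300     0.1264     1.1375     0.3116]
  [   0.2171     0.0169     0.1519     1.2839]
x = (I − A)⁻¹ d = adj(I−A)·d / det(I−A), with det(I−A) = 0.63695:
  x_1 = (0.68575·340 + 0.00725·90 + 0.06525·390 + 0.25525·260) / 0.63695 = 325.62 / 0.63695 ≈ 511.2
  x_2 = (0.15575·340 + 0.73775·90 + 0.27025·390 + 0.27625·260) / 0.63695 = 296.575 / 0.63695 ≈ 465.6
  x_3 = (0.14650·340 + 0.08050·90 + 0.72450·390 + 0.19850·260) / 0.63695 = 391.22 / 0.63695 ≈ 614.2
  x_4 = (0.13825·340 + 0.01075·90 + 0.09675·390 + 0.81775·260) / 0.63695 = 298.32 / 0.63695 ≈ 468.4

x_3 = 614.2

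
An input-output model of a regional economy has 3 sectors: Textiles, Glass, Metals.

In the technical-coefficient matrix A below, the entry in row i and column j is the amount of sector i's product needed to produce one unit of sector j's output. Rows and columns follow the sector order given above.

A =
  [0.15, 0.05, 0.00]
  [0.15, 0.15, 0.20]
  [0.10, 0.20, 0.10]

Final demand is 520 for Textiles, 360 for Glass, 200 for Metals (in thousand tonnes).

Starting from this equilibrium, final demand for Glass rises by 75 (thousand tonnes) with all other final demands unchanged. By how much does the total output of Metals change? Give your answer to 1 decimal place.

I − A =
  [   0.85    -0.05     0.00]
  [  -0.15     0.85    -0.20]
  [  -0.10    -0.20     0.90]
Cofactors of I−A, C_ij = (−1)^(i+j)·(minor ij) (rows/columns in the sector order above):
  C_11 = (0.85)(0.90) − (-0.20)(-0.20) = 0.7250
  C_12 = −[(-0.15)(0.90) − (-0.20)(-0.10)] = 0.1550
  C_13 = (-0.15)(-0.20) − (0.85)(-0.10) = 0.1150
  C_21 = −[(-0.05)(0.90) − (0.00)(-0.20)] = 0.0450
  C_22 = (0.85)(0.90) − (0.00)(-0.10) = 0.7650
  C_23 = −[(0.85)(-0.20) − (-0.05)(-0.10)] = 0.1750
  C_31 = (-0.05)(-0.20) − (0.00)(0.85) = 0.0100
  C_32 = −[(0.85)(-0.20) − (0.00)(-0.15)] = 0.1700
  C_33 = (0.85)(0.85) − (-0.05)(-0.15) = 0.7150
det(I−A) = Σ_j (I−A)_1j·C_1j = (0.85)(0.7250) + (-0.05)(0.1550) + (0.00)(0.1150) = 0.6085
adj(I−A) = Cᵀ =
  [ 0.7250   0.0450   0.0100]
  [ 0.1550   0.7650   0.1700]
  [ 0.1150   0.1750   0.7150]
(I − A)⁻¹ = adj(I−A) / det(I−A) ≈
  [   1.1915     0.0740     0.0164]
  [   0.2547     1.2572     0.2794]
  [   0.1890     0.2876     1.1750]
Δx = (I − A)⁻¹ Δd with Δd having +75 in the Glass component and 0 elsewhere.
So Δx_3 = L_32 · (+75), where L_32 = adj(I−A)_32 / det(I−A) = 0.1750 / 0.6085.
Δx_3 = 0.1750 × (+75) / 0.6085 = 13.125 / 0.6085 ≈ 21.6.

Δx_3 = 21.6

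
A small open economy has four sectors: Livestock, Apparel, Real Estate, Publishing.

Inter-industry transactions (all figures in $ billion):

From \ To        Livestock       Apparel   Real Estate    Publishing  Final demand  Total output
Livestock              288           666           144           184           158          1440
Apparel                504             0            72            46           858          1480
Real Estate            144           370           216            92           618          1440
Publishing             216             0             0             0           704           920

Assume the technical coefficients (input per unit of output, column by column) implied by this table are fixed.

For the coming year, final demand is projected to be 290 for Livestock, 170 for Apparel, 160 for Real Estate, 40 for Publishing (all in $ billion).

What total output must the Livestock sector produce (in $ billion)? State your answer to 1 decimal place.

Technical coefficients a_ij = z_ij / X_j:
  a_11 = 288/1440 = 0.20, a_21 = 504/1440 = 0.35, a_31 = 144/1440 = 0.10, a_41 = 216/1440 = 0.15
  a_12 = 666/1480 = 0.45, a_22 = 0/1480 = 0.00, a_32 = 370/1480 = 0.25, a_42 = 0/1480 = 0.00
  a_13 = 144/1440 = 0.10, a_23 = 72/1440 = 0.05, a_33 = 216/1440 = 0.15, a_43 = 0/1440 = 0.00
  a_14 = 184/920 = 0.20, a_24 = 46/920 = 0.05, a_34 = 92/920 = 0.10, a_44 = 0/920 = 0.00
I − A =
  [   0.80    -0.45    -0.10    -0.20]
  [  -0.35     1.00    -0.05    -0.05]
  [  -0.10    -0.25     0.85    -0.10]
  [  -0.15     0.00     0.00     1.00]
Compute the cofactors C_ij = (−1)^(i+j)·(3×3 minor ij) of I−A; the adjugate is their transpose:
adj(I−A) = Cᵀ =
  [ 0.837500   0.407500   0.122500   0.200125]
  [ 0.309625   0.643000   0.074250   0.101500]
  [ 0.204375   0.244250   0.609125   0.114000]
  [ 0.125625   0.061125   0.018375   0.515125]
det(I−A) = Σ_j (I−A)_1j·C_1j = (0.80)(0.837500) + (-0.45)(0.309625) + (-0.10)(0.204375) + (-0.20)(0.125625) = 0.48510625
(I − A)⁻¹ = adj(I−A) / det(I−A) ≈
  [   1.7264     0.8400     0.2525     0.4125]
  [   0.6383     1.3255     0.1531     0.2092]
  [   0.4213     0.5035     1.2557     0.2350]
  [   0.2590     0.1260     0.0379     1.0619]
x = (I − A)⁻¹ d = adj(I−A)·d / det(I−A), with det(I−A) = 0.48510625:
  x_1 = (0.837500·290 + 0.407500·170 + 0.122500·160 + 0.200125·40) / 0.48510625 = 339.755 / 0.48510625 ≈ 700.4
  x_2 = (0.309625·290 + 0.643000·170 + 0.074250·160 + 0.101500·40) / 0.48510625 = 215.04125 / 0.48510625 ≈ 443.3
  x_3 = (0.204375·290 + 0.244250·170 + 0.609125·160 + 0.114000·40) / 0.48510625 = 202.81125 / 0.48510625 ≈ 418.1
  x_4 = (0.125625·290 + 0.061125·170 + 0.018375·160 + 0.515125·40) / 0.48510625 = 70.3675 / 0.48510625 ≈ 145.1

x_1 = 700.4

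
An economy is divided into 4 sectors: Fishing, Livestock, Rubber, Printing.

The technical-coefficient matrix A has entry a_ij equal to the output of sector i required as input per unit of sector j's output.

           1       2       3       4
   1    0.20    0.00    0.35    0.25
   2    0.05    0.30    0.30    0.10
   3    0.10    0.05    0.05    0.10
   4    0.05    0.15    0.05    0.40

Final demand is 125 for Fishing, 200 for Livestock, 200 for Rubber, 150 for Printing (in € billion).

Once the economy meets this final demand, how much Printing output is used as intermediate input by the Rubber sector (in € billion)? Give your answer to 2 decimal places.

z_43 = 16.56

I − A =
  [   0.80     0.00    -0.35    -0.25]
  [  -0.05     0.70    -0.30    -0.10]
  [  -0.10    -0.05     0.95    -0.10]
  [  -0.05    -0.15    -0.05     0.60]
Compute the cofactors C_ij = (−1)^(i+j)·(3×3 minor ij) of I−A; the adjugate is their transpose:
adj(I−A) = Cᵀ =
  [ 0.367500   0.052000   0.161750   0.188750]
  [ 0.053000   0.416125   0.157125   0.117625]
  [ 0.046500   0.039125   0.313375   0.078125]
  [ 0.047750   0.111625   0.078875   0.494625]
det(I−A) = Σ_j (I−A)_1j·C_1j = (0.80)(0.367500) + (0.00)(0.053000) + (-0.35)(0.046500) + (-0.25)(0.047750) = 0.2657875
(I − A)⁻¹ = adj(I−A) / det(I−A) ≈
  [   1.3827     0.1956     0.6086     0.7102]
  [   0.1994     1.5656     0.5912     0.4426]
  [   0.1750     0.1472     1.1790     0.2939]
  [   0.1797     0.4200     0.2968     1.8610]
First solve x = (I − A)⁻¹ d = adj(I−A)·d / det(I−A); in particular x_3 = (0.046500·125 + 0.039125·200 + 0.313375·200 + 0.078125·150) / 0.2657875 = 88.03125 / 0.2657875 ≈ 331.2091.
Intermediate flow from 4 to 3: z_43 = a_43 · x_3 = 0.05 × 88.03125 / 0.2657875 = 4.4015625 / 0.2657875 ≈ 16.56.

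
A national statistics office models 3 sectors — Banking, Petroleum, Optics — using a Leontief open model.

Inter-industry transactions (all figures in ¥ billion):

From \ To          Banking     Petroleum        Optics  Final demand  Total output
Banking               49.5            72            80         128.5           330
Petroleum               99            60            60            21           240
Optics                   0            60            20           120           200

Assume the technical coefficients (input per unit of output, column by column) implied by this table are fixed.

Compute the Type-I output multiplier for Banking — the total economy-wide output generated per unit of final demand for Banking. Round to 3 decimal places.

Technical coefficients a_ij = z_ij / X_j:
  a_11 = 49.5/330 = 0.15, a_21 = 99/330 = 0.30, a_31 = 0/330 = 0.00
  a_12 = 72/240 = 0.30, a_22 = 60/240 = 0.25, a_32 = 60/240 = 0.25
  a_13 = 80/200 = 0.40, a_23 = 60/200 = 0.30, a_33 = 20/200 = 0.10
I − A =
  [   0.85    -0.30    -0.40]
  [  -0.30     0.75    -0.30]
  [   0.00    -0.25     0.90]
Cofactors of I−A, C_ij = (−1)^(i+j)·(minor ij) (rows/columns in the sector order above):
  C_11 = (0.75)(0.90) − (-0.30)(-0.25) = 0.6000
  C_12 = −[(-0.30)(0.90) − (-0.30)(0.00)] = 0.2700
  C_13 = (-0.30)(-0.25) − (0.75)(0.00) = 0.0750
  C_21 = −[(-0.30)(0.90) − (-0.40)(-0.25)] = 0.3700
  C_22 = (0.85)(0.90) − (-0.40)(0.00) = 0.7650
  C_23 = −[(0.85)(-0.25) − (-0.30)(0.00)] = 0.2125
  C_31 = (-0.30)(-0.30) − (-0.40)(0.75) = 0.3900
  C_32 = −[(0.85)(-0.30) − (-0.40)(-0.30)] = 0.3750
  C_33 = (0.85)(0.75) − (-0.30)(-0.30) = 0.5475
det(I−A) = Σ_j (I−A)_1j·C_1j = (0.85)(0.6000) + (-0.30)(0.2700) + (-0.40)(0.0750) = 0.3990
adj(I−A) = Cᵀ =
  [ 0.6000   0.3700   0.3900]
  [ 0.2700   0.7650   0.3750]
  [ 0.0750   0.2125   0.5475]
(I − A)⁻¹ = adj(I−A) / det(I−A) ≈
  [   1.5038     0.9273     0.9774]
  [   0.6767     1.9173     0.9398]
  [   0.1880     0.5326     1.3722]
The output multiplier for sector j is the column-j sum of the Leontief inverse (I − A)⁻¹ = adj(I−A) / det(I−A).
Column 1 of adj(I−A): (0.6000, 0.2700, 0.0750); det(I−A) = 0.3990.
m_1 = (0.6000 + 0.2700 + 0.0750) / 0.3990 = 0.945 / 0.3990 ≈ 2.368.

m_1 = 2.368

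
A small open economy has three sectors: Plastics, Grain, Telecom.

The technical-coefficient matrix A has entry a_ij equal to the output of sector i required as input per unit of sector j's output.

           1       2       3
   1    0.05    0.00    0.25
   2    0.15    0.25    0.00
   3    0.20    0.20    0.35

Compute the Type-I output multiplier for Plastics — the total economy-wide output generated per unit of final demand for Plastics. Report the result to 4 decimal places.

m_1 = 1.8296

I − A =
  [   0.95     0.00    -0.25]
  [  -0.15     0.75     0.00]
  [  -0.20    -0.20     0.65]
Cofactors of I−A, C_ij = (−1)^(i+j)·(minor ij) (rows/columns in the sector order above):
  C_11 = (0.75)(0.65) − (0.00)(-0.20) = 0.4875
  C_12 = −[(-0.15)(0.65) − (0.00)(-0.20)] = 0.0975
  C_13 = (-0.15)(-0.20) − (0.75)(-0.20) = 0.1800
  C_21 = −[(0.00)(0.65) − (-0.25)(-0.20)] = 0.0500
  C_22 = (0.95)(0.65) − (-0.25)(-0.20) = 0.5675
  C_23 = −[(0.95)(-0.20) − (0.00)(-0.20)] = 0.1900
  C_31 = (0.00)(0.00) − (-0.25)(0.75) = 0.1875
  C_32 = −[(0.95)(0.00) − (-0.25)(-0.15)] = 0.0375
  C_33 = (0.95)(0.75) − (0.00)(-0.15) = 0.7125
det(I−A) = Σ_j (I−A)_1j·C_1j = (0.95)(0.4875) + (0.00)(0.0975) + (-0.25)(0.1800) = 0.418125
adj(I−A) = Cᵀ =
  [ 0.4875   0.0500   0.1875]
  [ 0.0975   0.5675   0.0375]
  [ 0.1800   0.1900   0.7125]
(I − A)⁻¹ = adj(I−A) / det(I−A) ≈
  [   1.16592     0.11958     0.44843]
  [   0.23318     1.35725     0.08969]
  [   0.43049     0.45441     1.70404]
The output multiplier for sector j is the column-j sum of the Leontief inverse (I − A)⁻¹ = adj(I−A) / det(I−A).
Column 1 of adj(I−A): (0.4875, 0.0975, 0.1800); det(I−A) = 0.418125.
m_1 = (0.4875 + 0.0975 + 0.1800) / 0.418125 = 0.765 / 0.418125 ≈ 1.8296.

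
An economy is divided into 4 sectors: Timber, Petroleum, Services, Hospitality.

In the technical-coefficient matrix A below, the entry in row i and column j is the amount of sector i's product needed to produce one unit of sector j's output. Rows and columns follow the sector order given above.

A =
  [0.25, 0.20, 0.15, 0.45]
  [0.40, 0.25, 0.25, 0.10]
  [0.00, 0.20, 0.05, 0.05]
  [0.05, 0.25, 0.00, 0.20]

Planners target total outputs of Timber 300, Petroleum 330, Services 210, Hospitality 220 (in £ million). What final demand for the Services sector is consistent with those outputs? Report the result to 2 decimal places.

d_S = 122.50

I − A =
  [   0.75    -0.20    -0.15    -0.45]
  [  -0.40     0.75    -0.25    -0.10]
  [   0.00    -0.20     0.95    -0.05]
  [  -0.05    -0.25     0.00     0.80]
d = (I − A) x:
  d_T = (+0.75)·300 + (-0.20)·330 + (-0.15)·210 + (-0.45)·220 = 28.50
  d_P = (-0.40)·300 + (+0.75)·330 + (-0.25)·210 + (-0.10)·220 = 53.00
  d_S = (+0.00)·300 + (-0.20)·330 + (+0.95)·210 + (-0.05)·220 = 122.50
  d_H = (-0.05)·300 + (-0.25)·330 + (+0.00)·210 + (+0.80)·220 = 78.50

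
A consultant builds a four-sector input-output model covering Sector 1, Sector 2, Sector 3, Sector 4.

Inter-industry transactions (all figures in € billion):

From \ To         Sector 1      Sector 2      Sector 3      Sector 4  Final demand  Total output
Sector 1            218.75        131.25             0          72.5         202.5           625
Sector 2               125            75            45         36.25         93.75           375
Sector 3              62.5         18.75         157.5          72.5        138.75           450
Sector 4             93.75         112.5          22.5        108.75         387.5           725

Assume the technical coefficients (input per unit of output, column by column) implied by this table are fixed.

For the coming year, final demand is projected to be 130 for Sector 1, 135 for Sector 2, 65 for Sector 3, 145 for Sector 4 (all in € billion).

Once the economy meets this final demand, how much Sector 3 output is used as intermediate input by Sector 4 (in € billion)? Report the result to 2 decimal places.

z_34 = 38.04

Technical coefficients a_ij = z_ij / X_j:
  a_11 = 218.75/625 = 0.35, a_21 = 125/625 = 0.20, a_31 = 62.5/625 = 0.10, a_41 = 93.75/625 = 0.15
  a_12 = 131.25/375 = 0.35, a_22 = 75/375 = 0.20, a_32 = 18.75/375 = 0.05, a_42 = 112.5/375 = 0.30
  a_13 = 0/450 = 0.00, a_23 = 45/450 = 0.10, a_33 = 157.5/450 = 0.35, a_43 = 22.5/450 = 0.05
  a_14 = 72.5/725 = 0.10, a_24 = 36.25/725 = 0.05, a_34 = 72.5/725 = 0.10, a_44 = 108.75/725 = 0.15
I − A =
  [   0.65    -0.35     0.00    -0.10]
  [  -0.20     0.80    -0.10    -0.05]
  [  -0.10    -0.05     0.65    -0.10]
  [  -0.15    -0.30    -0.05     0.85]
Compute the cofactors C_ij = (−1)^(i+j)·(3×3 minor ij) of I−A; the adjugate is their transpose:
adj(I−A) = Cᵀ =
  [ 0.420875   0.211375   0.037625   0.066375]
  [ 0.124625   0.345625   0.056375   0.041625]
  [ 0.093375   0.084375   0.352125   0.057375]
  [ 0.123750   0.164250   0.047250   0.285750]
det(I−A) = Σ_j (I−A)_1j·C_1j = (0.65)(0.420875) + (-0.35)(0.124625) + (0.00)(0.093375) + (-0.10)(0.123750) = 0.217575
(I − A)⁻¹ = adj(I−A) / det(I−A) ≈
  [   1.9344     0.9715     0.1729     0.3051]
  [   0.5728     1.5885     0.2591     0.1913]
  [   0.4292     0.3878     1.6184     0.2637]
  [   0.5688     0.7549     0.2172     1.3133]
First solve x = (I − A)⁻¹ d = adj(I−A)·d / det(I−A); in particular x_4 = (0.123750·130 + 0.164250·135 + 0.047250·65 + 0.285750·145) / 0.217575 = 82.76625 / 0.217575 ≈ 380.4033.
Intermediate flow from 3 to 4: z_34 = a_34 · x_4 = 0.10 × 82.76625 / 0.217575 = 8.276625 / 0.217575 ≈ 38.04.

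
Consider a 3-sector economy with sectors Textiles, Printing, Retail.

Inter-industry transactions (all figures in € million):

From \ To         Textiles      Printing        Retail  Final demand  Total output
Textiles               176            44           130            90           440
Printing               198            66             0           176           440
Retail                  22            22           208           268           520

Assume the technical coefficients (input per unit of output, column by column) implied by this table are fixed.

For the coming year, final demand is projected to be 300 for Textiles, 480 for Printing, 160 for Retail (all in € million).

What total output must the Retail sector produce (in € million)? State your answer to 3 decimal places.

x_R = 421.313

Technical coefficients a_ij = z_ij / X_j:
  a_TT = 176/440 = 0.40, a_PT = 198/440 = 0.45, a_RT = 22/440 = 0.05
  a_TP = 44/440 = 0.10, a_PP = 66/440 = 0.15, a_RP = 22/440 = 0.05
  a_TR = 130/520 = 0.25, a_PR = 0/520 = 0.00, a_RR = 208/520 = 0.40
I − A =
  [   0.60    -0.10    -0.25]
  [  -0.45     0.85     0.00]
  [  -0.05    -0.05     0.60]
Cofactors of I−A, C_ij = (−1)^(i+j)·(minor ij) (rows/columns in the sector order above):
  C_11 = (0.85)(0.60) − (0.00)(-0.05) = 0.5100
  C_12 = −[(-0.45)(0.60) − (0.00)(-0.05)] = 0.2700
  C_13 = (-0.45)(-0.05) − (0.85)(-0.05) = 0.0650
  C_21 = −[(-0.10)(0.60) − (-0.25)(-0.05)] = 0.0725
  C_22 = (0.60)(0.60) − (-0.25)(-0.05) = 0.3475
  C_23 = −[(0.60)(-0.05) − (-0.10)(-0.05)] = 0.0350
  C_31 = (-0.10)(0.00) − (-0.25)(0.85) = 0.2125
  C_32 = −[(0.60)(0.00) − (-0.25)(-0.45)] = 0.1125
  C_33 = (0.60)(0.85) − (-0.10)(-0.45) = 0.4650
det(I−A) = Σ_j (I−A)_1j·C_1j = (0.60)(0.5100) + (-0.10)(0.2700) + (-0.25)(0.0650) = 0.26275
adj(I−A) = Cᵀ =
  [ 0.5100   0.0725   0.2125]
  [ 0.2700   0.3475   0.1125]
  [ 0.0650   0.0350   0.4650]
(I − A)⁻¹ = adj(I−A) / det(I−A) ≈
  [   1.9410     0.2759     0.8088]
  [   1.0276     1.3225     0.4282]
  [   0.2474     0.1332     1.7697]
x = (I − A)⁻¹ d = adj(I−A)·d / det(I−A), with det(I−A) = 0.26275:
  x_T = (0.5100·300 + 0.0725·480 + 0.2125·160) / 0.26275 = 221.80 / 0.26275 ≈ 844.148
  x_P = (0.2700·300 + 0.3475·480 + 0.1125·160) / 0.26275 = 265.80 / 0.26275 ≈ 1011.608
  x_R = (0.0650·300 + 0.0350·480 + 0.4650·160) / 0.26275 = 110.70 / 0.26275 ≈ 421.313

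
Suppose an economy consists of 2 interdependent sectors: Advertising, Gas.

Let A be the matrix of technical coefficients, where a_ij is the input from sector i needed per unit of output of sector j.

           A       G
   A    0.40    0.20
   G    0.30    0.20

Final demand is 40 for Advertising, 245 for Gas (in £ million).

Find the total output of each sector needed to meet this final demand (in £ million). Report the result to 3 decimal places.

I − A =
  [   0.60    -0.20]
  [  -0.30     0.80]
det(I−A) = (0.60)(0.80) − (-0.20)(-0.30) = 0.4200
adj(I−A) = [[0.80, 0.20], [0.30, 0.60]]
(I − A)⁻¹ = adj(I−A) / det(I−A) ≈
  [   1.9048     0.4762]
  [   0.7143     1.4286]
x = (I − A)⁻¹ d = adj(I−A)·d / det(I−A), with det(I−A) = 0.4200:
  x_A = (0.80·40 + 0.20·245) / 0.4200 = 81.00 / 0.4200 ≈ 192.857
  x_G = (0.30·40 + 0.60·245) / 0.4200 = 159.00 / 0.4200 ≈ 378.571

x_A = 192.857, x_G = 378.571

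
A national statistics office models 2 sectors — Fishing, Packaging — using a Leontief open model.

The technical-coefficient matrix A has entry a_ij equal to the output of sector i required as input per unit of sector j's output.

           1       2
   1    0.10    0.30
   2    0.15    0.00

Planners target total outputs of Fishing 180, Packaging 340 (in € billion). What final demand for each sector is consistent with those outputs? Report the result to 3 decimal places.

d_1 = 60.000, d_2 = 313.000

I − A =
  [   0.90    -0.30]
  [  -0.15     1.00]
d = (I − A) x:
  d_1 = (+0.90)·180 + (-0.30)·340 = 60.000
  d_2 = (-0.15)·180 + (+1.00)·340 = 313.000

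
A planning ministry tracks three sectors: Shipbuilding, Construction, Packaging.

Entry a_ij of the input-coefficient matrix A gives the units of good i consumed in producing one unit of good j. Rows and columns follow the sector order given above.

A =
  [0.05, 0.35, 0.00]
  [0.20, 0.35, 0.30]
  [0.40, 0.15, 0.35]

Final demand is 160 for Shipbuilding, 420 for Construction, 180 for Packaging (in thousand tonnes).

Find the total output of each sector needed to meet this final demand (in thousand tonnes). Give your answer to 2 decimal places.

I − A =
  [   0.95    -0.35     0.00]
  [  -0.20     0.65    -0.30]
  [  -0.40    -0.15     0.65]
Cofactors of I−A, C_ij = (−1)^(i+j)·(minor ij) (rows/columns in the sector order above):
  C_11 = (0.65)(0.65) − (-0.30)(-0.15) = 0.3775
  C_12 = −[(-0.20)(0.65) − (-0.30)(-0.40)] = 0.2500
  C_13 = (-0.20)(-0.15) − (0.65)(-0.40) = 0.2900
  C_21 = −[(-0.35)(0.65) − (0.00)(-0.15)] = 0.2275
  C_22 = (0.95)(0.65) − (0.00)(-0.40) = 0.6175
  C_23 = −[(0.95)(-0.15) − (-0.35)(-0.40)] = 0.2825
  C_31 = (-0.35)(-0.30) − (0.00)(0.65) = 0.1050
  C_32 = −[(0.95)(-0.30) − (0.00)(-0.20)] = 0.2850
  C_33 = (0.95)(0.65) − (-0.35)(-0.20) = 0.5475
det(I−A) = Σ_j (I−A)_1j·C_1j = (0.95)(0.3775) + (-0.35)(0.2500) + (0.00)(0.2900) = 0.271125
adj(I−A) = Cᵀ =
  [ 0.3775   0.2275   0.1050]
  [ 0.2500   0.6175   0.2850]
  [ 0.2900   0.2825   0.5475]
(I − A)⁻¹ = adj(I−A) / det(I−A) ≈
  [   1.3923     0.8391     0.3873]
  [   0.9221     2.2775     1.0512]
  [   1.0696     1.0420     2.0194]
x = (I − A)⁻¹ d = adj(I−A)·d / det(I−A), with det(I−A) = 0.271125:
  x_1 = (0.3775·160 + 0.2275·420 + 0.1050·180) / 0.271125 = 174.85 / 0.271125 ≈ 644.91
  x_2 = (0.2500·160 + 0.6175·420 + 0.2850·180) / 0.271125 = 350.65 / 0.271125 ≈ 1293.31
  x_3 = (0.2900·160 + 0.2825·420 + 0.5475·180) / 0.271125 = 263.60 / 0.271125 ≈ 972.25

x_1 = 644.91, x_2 = 1293.31, x_3 = 972.25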